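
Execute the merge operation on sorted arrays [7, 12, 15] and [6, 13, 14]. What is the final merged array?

Merging process:

Compare 7 vs 6: take 6 from right. Merged: [6]
Compare 7 vs 13: take 7 from left. Merged: [6, 7]
Compare 12 vs 13: take 12 from left. Merged: [6, 7, 12]
Compare 15 vs 13: take 13 from right. Merged: [6, 7, 12, 13]
Compare 15 vs 14: take 14 from right. Merged: [6, 7, 12, 13, 14]
Append remaining from left: [15]. Merged: [6, 7, 12, 13, 14, 15]

Final merged array: [6, 7, 12, 13, 14, 15]
Total comparisons: 5

The merged array is [6, 7, 12, 13, 14, 15], requiring 5 comparisons. The merge step runs in O(n) time where n is the total number of elements.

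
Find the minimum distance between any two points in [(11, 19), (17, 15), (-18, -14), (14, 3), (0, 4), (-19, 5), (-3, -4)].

Computing all pairwise distances among 7 points:

d((11, 19), (17, 15)) = 7.2111 <-- minimum
d((11, 19), (-18, -14)) = 43.9318
d((11, 19), (14, 3)) = 16.2788
d((11, 19), (0, 4)) = 18.6011
d((11, 19), (-19, 5)) = 33.1059
d((11, 19), (-3, -4)) = 26.9258
d((17, 15), (-18, -14)) = 45.4533
d((17, 15), (14, 3)) = 12.3693
d((17, 15), (0, 4)) = 20.2485
d((17, 15), (-19, 5)) = 37.3631
d((17, 15), (-3, -4)) = 27.5862
d((-18, -14), (14, 3)) = 36.2353
d((-18, -14), (0, 4)) = 25.4558
d((-18, -14), (-19, 5)) = 19.0263
d((-18, -14), (-3, -4)) = 18.0278
d((14, 3), (0, 4)) = 14.0357
d((14, 3), (-19, 5)) = 33.0606
d((14, 3), (-3, -4)) = 18.3848
d((0, 4), (-19, 5)) = 19.0263
d((0, 4), (-3, -4)) = 8.544
d((-19, 5), (-3, -4)) = 18.3576

Closest pair: (11, 19) and (17, 15) with distance 7.2111

The closest pair is (11, 19) and (17, 15) with Euclidean distance 7.2111. For 7 points, brute-force pairwise comparison is shown above. For large n, the divide-and-conquer algorithm (sort by x, recurse on halves, check the dividing strip) achieves O(n log n).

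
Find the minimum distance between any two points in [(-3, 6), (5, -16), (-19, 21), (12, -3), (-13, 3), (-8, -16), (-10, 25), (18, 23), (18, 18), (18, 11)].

Computing all pairwise distances among 10 points:

d((-3, 6), (5, -16)) = 23.4094
d((-3, 6), (-19, 21)) = 21.9317
d((-3, 6), (12, -3)) = 17.4929
d((-3, 6), (-13, 3)) = 10.4403
d((-3, 6), (-8, -16)) = 22.561
d((-3, 6), (-10, 25)) = 20.2485
d((-3, 6), (18, 23)) = 27.0185
d((-3, 6), (18, 18)) = 24.1868
d((-3, 6), (18, 11)) = 21.587
d((5, -16), (-19, 21)) = 44.1022
d((5, -16), (12, -3)) = 14.7648
d((5, -16), (-13, 3)) = 26.1725
d((5, -16), (-8, -16)) = 13.0
d((5, -16), (-10, 25)) = 43.6578
d((5, -16), (18, 23)) = 41.1096
d((5, -16), (18, 18)) = 36.4005
d((5, -16), (18, 11)) = 29.9666
d((-19, 21), (12, -3)) = 39.2046
d((-19, 21), (-13, 3)) = 18.9737
d((-19, 21), (-8, -16)) = 38.6005
d((-19, 21), (-10, 25)) = 9.8489
d((-19, 21), (18, 23)) = 37.054
d((-19, 21), (18, 18)) = 37.1214
d((-19, 21), (18, 11)) = 38.3275
d((12, -3), (-13, 3)) = 25.7099
d((12, -3), (-8, -16)) = 23.8537
d((12, -3), (-10, 25)) = 35.609
d((12, -3), (18, 23)) = 26.6833
d((12, -3), (18, 18)) = 21.8403
d((12, -3), (18, 11)) = 15.2315
d((-13, 3), (-8, -16)) = 19.6469
d((-13, 3), (-10, 25)) = 22.2036
d((-13, 3), (18, 23)) = 36.8917
d((-13, 3), (18, 18)) = 34.4384
d((-13, 3), (18, 11)) = 32.0156
d((-8, -16), (-10, 25)) = 41.0488
d((-8, -16), (18, 23)) = 46.8722
d((-8, -16), (18, 18)) = 42.8019
d((-8, -16), (18, 11)) = 37.4833
d((-10, 25), (18, 23)) = 28.0713
d((-10, 25), (18, 18)) = 28.8617
d((-10, 25), (18, 11)) = 31.305
d((18, 23), (18, 18)) = 5.0 <-- minimum
d((18, 23), (18, 11)) = 12.0
d((18, 18), (18, 11)) = 7.0

Closest pair: (18, 23) and (18, 18) with distance 5.0

The closest pair is (18, 23) and (18, 18) with Euclidean distance 5.0. For 10 points, brute-force pairwise comparison is shown above. For large n, the divide-and-conquer algorithm (sort by x, recurse on halves, check the dividing strip) achieves O(n log n).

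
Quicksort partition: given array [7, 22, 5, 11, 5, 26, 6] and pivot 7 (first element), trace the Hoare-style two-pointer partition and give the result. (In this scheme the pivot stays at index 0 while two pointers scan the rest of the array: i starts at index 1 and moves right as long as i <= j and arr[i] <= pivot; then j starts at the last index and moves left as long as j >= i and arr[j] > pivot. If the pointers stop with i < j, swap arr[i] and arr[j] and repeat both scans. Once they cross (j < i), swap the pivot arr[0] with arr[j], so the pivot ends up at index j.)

Hoare-style two-pointer partition with pivot = 7:

Initial array: [7, 22, 5, 11, 5, 26, 6]

Pointers start at i = 1, j = 6.
i stops at index 1 (arr[1]=22 > 7), j stops at index 6 (arr[6]=6 <= 7): swap arr[1] and arr[6], array becomes [7, 6, 5, 11, 5, 26, 22]
i stops at index 3 (arr[3]=11 > 7), j stops at index 4 (arr[4]=5 <= 7): swap arr[3] and arr[4], array becomes [7, 6, 5, 5, 11, 26, 22]
i ends at 4, j ends at 3: the pointers have crossed (j < i), so scanning stops.

Swap pivot arr[0] with arr[3] to place pivot at position 3: [5, 6, 5, 7, 11, 26, 22]
Pivot position: 3

After partitioning with pivot 7, the array becomes [5, 6, 5, 7, 11, 26, 22]. The pivot is placed at index 3. All elements to the left of the pivot are <= 7, and all elements to the right are > 7.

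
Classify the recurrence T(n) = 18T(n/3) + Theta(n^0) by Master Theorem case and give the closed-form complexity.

Master Theorem for T(n) = 18T(n/3) + O(n^0):

a = 18, b = 3, c = 0
log_b(a) = log_3(18) = 2.6309

Case 1: c = 0 < log_3(18) = 2.6309
T(n) = O(n^(log_3 18))

For T(n) = 18T(n/3) + O(n^0): log_3(18) = 2.6309. This is Case 1 of the Master Theorem (c < log_b(a), work dominated by leaves), giving O(n^(log_3 18)).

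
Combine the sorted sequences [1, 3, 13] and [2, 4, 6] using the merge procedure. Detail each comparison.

Merging process:

Compare 1 vs 2: take 1 from left. Merged: [1]
Compare 3 vs 2: take 2 from right. Merged: [1, 2]
Compare 3 vs 4: take 3 from left. Merged: [1, 2, 3]
Compare 13 vs 4: take 4 from right. Merged: [1, 2, 3, 4]
Compare 13 vs 6: take 6 from right. Merged: [1, 2, 3, 4, 6]
Append remaining from left: [13]. Merged: [1, 2, 3, 4, 6, 13]

Final merged array: [1, 2, 3, 4, 6, 13]
Total comparisons: 5

The merged array is [1, 2, 3, 4, 6, 13], requiring 5 comparisons. The merge step runs in O(n) time where n is the total number of elements.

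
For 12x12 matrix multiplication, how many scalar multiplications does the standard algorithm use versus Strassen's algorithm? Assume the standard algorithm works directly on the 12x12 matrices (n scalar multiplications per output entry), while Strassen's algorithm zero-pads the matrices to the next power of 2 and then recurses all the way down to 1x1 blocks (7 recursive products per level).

Matrix multiplication for 12x12 matrices:

Strassen's algorithm requires power-of-2 dimensions. Pad 12x12 to 16x16 (next power of 2).

Standard algorithm: 12^3 = 1728 multiplications
Strassen's algorithm: 7^(log2(16)) = 7^4 = 2401 multiplications
Difference: 1728 - 2401 = -673 (Strassen uses MORE here due to padding overhead — for small or just-over-power-of-2 n, padding can outweigh the per-level savings)

Standard: 1728 multiplications (12^3). Strassen: 2401 multiplications (7^4, after padding to 16x16). Strassen reduces 8 recursive multiplications to 7 at each level.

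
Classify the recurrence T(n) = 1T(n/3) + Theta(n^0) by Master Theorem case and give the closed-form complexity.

Master Theorem for T(n) = 1T(n/3) + O(n^0):

a = 1, b = 3, c = 0
log_b(a) = log_3(1) = 0.0000

Case 2: c = 0 = log_3(1) = 0.0000
T(n) = O(n^0 log n) = O(log n)

For T(n) = 1T(n/3) + O(n^0): log_3(1) = 0.0000. This is Case 2 of the Master Theorem (c = log_b(a), equal work at all levels), giving O(log n).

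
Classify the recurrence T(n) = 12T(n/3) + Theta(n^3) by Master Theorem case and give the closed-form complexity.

Master Theorem for T(n) = 12T(n/3) + O(n^3):

a = 12, b = 3, c = 3
log_b(a) = log_3(12) = 2.2619

Case 3: c = 3 > log_3(12) = 2.2619
T(n) = O(n^3) = O(n^3)

For T(n) = 12T(n/3) + O(n^3): log_3(12) = 2.2619. This is Case 3 of the Master Theorem (c > log_b(a), work dominated by root), giving O(n^3).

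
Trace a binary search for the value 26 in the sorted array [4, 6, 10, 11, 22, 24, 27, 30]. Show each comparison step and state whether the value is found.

Binary search for 26 in [4, 6, 10, 11, 22, 24, 27, 30]:

lo=0, hi=7, mid=3, arr[mid]=11 -> 11 < 26, search right half
lo=4, hi=7, mid=5, arr[mid]=24 -> 24 < 26, search right half
lo=6, hi=7, mid=6, arr[mid]=27 -> 27 > 26, search left half
lo=6 > hi=5, target 26 not found

Binary search determines that 26 is not in the array after 3 comparisons. The search space was exhausted without finding the target.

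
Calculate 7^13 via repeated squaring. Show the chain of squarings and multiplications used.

Computing 7^13 by squaring (build up from 7^1; each line after the first costs one multiplication):

7^1 = 7
7^2 = (7^1)^2 = 7^2 = 49
7^3 = 7 * 7^2 = 7 * 49 = 343
7^6 = (7^3)^2 = 343^2 = 117649
7^12 = (7^6)^2 = 117649^2 = 13841287201
7^13 = 7 * 7^12 = 7 * 13841287201 = 96889010407

Result: 96889010407
Multiplications needed: 5 (5 lines after 7^1)

7^13 = 96889010407. Using exponentiation by squaring, this requires 5 multiplications. The key idea: if the exponent is even, square the half-power; if odd, multiply by the base once.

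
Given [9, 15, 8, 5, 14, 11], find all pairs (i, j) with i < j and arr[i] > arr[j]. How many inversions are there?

Finding inversions in [9, 15, 8, 5, 14, 11]:

(0, 2): arr[0]=9 > arr[2]=8
(0, 3): arr[0]=9 > arr[3]=5
(1, 2): arr[1]=15 > arr[2]=8
(1, 3): arr[1]=15 > arr[3]=5
(1, 4): arr[1]=15 > arr[4]=14
(1, 5): arr[1]=15 > arr[5]=11
(2, 3): arr[2]=8 > arr[3]=5
(4, 5): arr[4]=14 > arr[5]=11

Total inversions: 8

The array has 8 inversion(s): (0,2), (0,3), (1,2), (1,3), (1,4), (1,5), (2,3), (4,5). Each pair (i,j) satisfies i < j and arr[i] > arr[j].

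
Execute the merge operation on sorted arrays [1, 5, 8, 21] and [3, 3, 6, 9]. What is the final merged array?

Merging process:

Compare 1 vs 3: take 1 from left. Merged: [1]
Compare 5 vs 3: take 3 from right. Merged: [1, 3]
Compare 5 vs 3: take 3 from right. Merged: [1, 3, 3]
Compare 5 vs 6: take 5 from left. Merged: [1, 3, 3, 5]
Compare 8 vs 6: take 6 from right. Merged: [1, 3, 3, 5, 6]
Compare 8 vs 9: take 8 from left. Merged: [1, 3, 3, 5, 6, 8]
Compare 21 vs 9: take 9 from right. Merged: [1, 3, 3, 5, 6, 8, 9]
Append remaining from left: [21]. Merged: [1, 3, 3, 5, 6, 8, 9, 21]

Final merged array: [1, 3, 3, 5, 6, 8, 9, 21]
Total comparisons: 7

The merged array is [1, 3, 3, 5, 6, 8, 9, 21], requiring 7 comparisons. The merge step runs in O(n) time where n is the total number of elements.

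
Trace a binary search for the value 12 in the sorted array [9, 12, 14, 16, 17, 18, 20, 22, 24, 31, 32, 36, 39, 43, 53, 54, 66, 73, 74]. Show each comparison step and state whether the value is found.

Binary search for 12 in [9, 12, 14, 16, 17, 18, 20, 22, 24, 31, 32, 36, 39, 43, 53, 54, 66, 73, 74]:

lo=0, hi=18, mid=9, arr[mid]=31 -> 31 > 12, search left half
lo=0, hi=8, mid=4, arr[mid]=17 -> 17 > 12, search left half
lo=0, hi=3, mid=1, arr[mid]=12 -> Found target at index 1!

Binary search finds 12 at index 1 after 3 comparisons. The search repeatedly halves the search space by comparing with the middle element.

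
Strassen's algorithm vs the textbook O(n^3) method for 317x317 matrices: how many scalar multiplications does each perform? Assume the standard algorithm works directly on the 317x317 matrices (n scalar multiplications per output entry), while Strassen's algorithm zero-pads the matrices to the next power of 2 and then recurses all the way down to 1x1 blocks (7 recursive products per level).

Matrix multiplication for 317x317 matrices:

Strassen's algorithm requires power-of-2 dimensions. Pad 317x317 to 512x512 (next power of 2).

Standard algorithm: 317^3 = 31855013 multiplications
Strassen's algorithm: 7^(log2(512)) = 7^9 = 40353607 multiplications
Difference: 31855013 - 40353607 = -8498594 (Strassen uses MORE here due to padding overhead — for small or just-over-power-of-2 n, padding can outweigh the per-level savings)

Standard: 31855013 multiplications (317^3). Strassen: 40353607 multiplications (7^9, after padding to 512x512). Strassen reduces 8 recursive multiplications to 7 at each level.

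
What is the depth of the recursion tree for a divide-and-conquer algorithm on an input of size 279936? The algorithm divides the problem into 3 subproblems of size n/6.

For divide and conquer with division factor 6:

Problem sizes at each level:
Level 0: 279936
Level 1: 46656
Level 2: 7776
Level 3: 1296
Level 4: 216
Level 5: 36
Level 6: 6
Level 7: 1

The root is level 0 and the size-1 base case is level 7 (the tree spans levels 0 through 7, i.e. 8 levels counting the root), so the depth is the number of divisions: log_6(279936) = 7

The recursion tree depth is log_6(279936) = 7. At each level, the problem size is divided by 6, so it takes 7 divisions to reduce to a base case of size 1. The algorithm makes 3 recursive calls at each level.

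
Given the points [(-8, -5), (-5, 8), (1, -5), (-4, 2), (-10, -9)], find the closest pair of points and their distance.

Computing all pairwise distances among 5 points:

d((-8, -5), (-5, 8)) = 13.3417
d((-8, -5), (1, -5)) = 9.0
d((-8, -5), (-4, 2)) = 8.0623
d((-8, -5), (-10, -9)) = 4.4721 <-- minimum
d((-5, 8), (1, -5)) = 14.3178
d((-5, 8), (-4, 2)) = 6.0828
d((-5, 8), (-10, -9)) = 17.72
d((1, -5), (-4, 2)) = 8.6023
d((1, -5), (-10, -9)) = 11.7047
d((-4, 2), (-10, -9)) = 12.53

Closest pair: (-8, -5) and (-10, -9) with distance 4.4721

The closest pair is (-8, -5) and (-10, -9) with Euclidean distance 4.4721. For 5 points, brute-force pairwise comparison is shown above. For large n, the divide-and-conquer algorithm (sort by x, recurse on halves, check the dividing strip) achieves O(n log n).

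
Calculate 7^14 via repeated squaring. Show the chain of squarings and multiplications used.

Computing 7^14 by squaring (build up from 7^1; each line after the first costs one multiplication):

7^1 = 7
7^2 = (7^1)^2 = 7^2 = 49
7^3 = 7 * 7^2 = 7 * 49 = 343
7^6 = (7^3)^2 = 343^2 = 117649
7^7 = 7 * 7^6 = 7 * 117649 = 823543
7^14 = (7^7)^2 = 823543^2 = 678223072849

Result: 678223072849
Multiplications needed: 5 (5 lines after 7^1)

7^14 = 678223072849. Using exponentiation by squaring, this requires 5 multiplications. The key idea: if the exponent is even, square the half-power; if odd, multiply by the base once.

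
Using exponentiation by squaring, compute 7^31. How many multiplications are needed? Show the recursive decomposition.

Computing 7^31 by squaring (build up from 7^1; each line after the first costs one multiplication):

7^1 = 7
7^2 = (7^1)^2 = 7^2 = 49
7^3 = 7 * 7^2 = 7 * 49 = 343
7^6 = (7^3)^2 = 343^2 = 117649
7^7 = 7 * 7^6 = 7 * 117649 = 823543
7^14 = (7^7)^2 = 823543^2 = 678223072849
7^15 = 7 * 7^14 = 7 * 678223072849 = 4747561509943
7^30 = (7^15)^2 = 4747561509943^2 = 22539340290692258087863249
7^31 = 7 * 7^30 = 7 * 22539340290692258087863249 = 157775382034845806615042743

Result: 157775382034845806615042743
Multiplications needed: 8 (8 lines after 7^1)

7^31 = 157775382034845806615042743. Using exponentiation by squaring, this requires 8 multiplications. The key idea: if the exponent is even, square the half-power; if odd, multiply by the base once.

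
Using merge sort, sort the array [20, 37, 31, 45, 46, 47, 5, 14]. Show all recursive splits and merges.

Merge sort trace:

Split: [20, 37, 31, 45, 46, 47, 5, 14] -> [20, 37, 31, 45] and [46, 47, 5, 14]
  Split: [20, 37, 31, 45] -> [20, 37] and [31, 45]
    Split: [20, 37] -> [20] and [37]
    Merge: [20] + [37] -> [20, 37]
    Split: [31, 45] -> [31] and [45]
    Merge: [31] + [45] -> [31, 45]
  Merge: [20, 37] + [31, 45] -> [20, 31, 37, 45]
  Split: [46, 47, 5, 14] -> [46, 47] and [5, 14]
    Split: [46, 47] -> [46] and [47]
    Merge: [46] + [47] -> [46, 47]
    Split: [5, 14] -> [5] and [14]
    Merge: [5] + [14] -> [5, 14]
  Merge: [46, 47] + [5, 14] -> [5, 14, 46, 47]
Merge: [20, 31, 37, 45] + [5, 14, 46, 47] -> [5, 14, 20, 31, 37, 45, 46, 47]

Final sorted array: [5, 14, 20, 31, 37, 45, 46, 47]

The merge sort proceeds by recursively splitting the array and merging sorted halves.
After all merges, the sorted array is [5, 14, 20, 31, 37, 45, 46, 47].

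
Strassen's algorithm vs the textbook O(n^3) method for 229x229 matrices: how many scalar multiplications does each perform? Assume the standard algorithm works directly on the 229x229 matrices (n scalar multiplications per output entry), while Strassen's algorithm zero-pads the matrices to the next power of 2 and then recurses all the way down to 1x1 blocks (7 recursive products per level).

Matrix multiplication for 229x229 matrices:

Strassen's algorithm requires power-of-2 dimensions. Pad 229x229 to 256x256 (next power of 2).

Standard algorithm: 229^3 = 12008989 multiplications
Strassen's algorithm: 7^(log2(256)) = 7^8 = 5764801 multiplications
Savings: 12008989 - 5764801 = 6244188 multiplications

Standard: 12008989 multiplications (229^3). Strassen: 5764801 multiplications (7^8, after padding to 256x256). Strassen reduces 8 recursive multiplications to 7 at each level.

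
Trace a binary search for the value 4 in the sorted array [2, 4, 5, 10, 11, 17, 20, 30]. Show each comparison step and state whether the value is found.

Binary search for 4 in [2, 4, 5, 10, 11, 17, 20, 30]:

lo=0, hi=7, mid=3, arr[mid]=10 -> 10 > 4, search left half
lo=0, hi=2, mid=1, arr[mid]=4 -> Found target at index 1!

Binary search finds 4 at index 1 after 2 comparisons. The search repeatedly halves the search space by comparing with the middle element.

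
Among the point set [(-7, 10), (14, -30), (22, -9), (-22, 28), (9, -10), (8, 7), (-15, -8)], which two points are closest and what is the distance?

Computing all pairwise distances among 7 points:

d((-7, 10), (14, -30)) = 45.1774
d((-7, 10), (22, -9)) = 34.6699
d((-7, 10), (-22, 28)) = 23.4307
d((-7, 10), (9, -10)) = 25.6125
d((-7, 10), (8, 7)) = 15.2971
d((-7, 10), (-15, -8)) = 19.6977
d((14, -30), (22, -9)) = 22.4722
d((14, -30), (-22, 28)) = 68.2642
d((14, -30), (9, -10)) = 20.6155
d((14, -30), (8, 7)) = 37.4833
d((14, -30), (-15, -8)) = 36.4005
d((22, -9), (-22, 28)) = 57.4891
d((22, -9), (9, -10)) = 13.0384 <-- minimum
d((22, -9), (8, 7)) = 21.2603
d((22, -9), (-15, -8)) = 37.0135
d((-22, 28), (9, -10)) = 49.0408
d((-22, 28), (8, 7)) = 36.6197
d((-22, 28), (-15, -8)) = 36.6742
d((9, -10), (8, 7)) = 17.0294
d((9, -10), (-15, -8)) = 24.0832
d((8, 7), (-15, -8)) = 27.4591

Closest pair: (22, -9) and (9, -10) with distance 13.0384

The closest pair is (22, -9) and (9, -10) with Euclidean distance 13.0384. For 7 points, brute-force pairwise comparison is shown above. For large n, the divide-and-conquer algorithm (sort by x, recurse on halves, check the dividing strip) achieves O(n log n).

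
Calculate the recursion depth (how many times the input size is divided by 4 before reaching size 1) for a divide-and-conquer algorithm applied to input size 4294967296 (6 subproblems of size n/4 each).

For divide and conquer with division factor 4:

Problem sizes at each level:
Level 0: 4294967296
Level 1: 1073741824
Level 2: 268435456
Level 3: 67108864
Level 4: 16777216
Level 5: 4194304
Level 6: 1048576
Level 7: 262144
Level 8: 65536
Level 9: 16384
Level 10: 4096
Level 11: 1024
Level 12: 256
Level 13: 64
Level 14: 16
Level 15: 4
Level 16: 1

The root is level 0 and the size-1 base case is level 16 (the tree spans levels 0 through 16, i.e. 17 levels counting the root), so the depth is the number of divisions: log_4(4294967296) = 16

The recursion tree depth is log_4(4294967296) = 16. At each level, the problem size is divided by 4, so it takes 16 divisions to reduce to a base case of size 1. The algorithm makes 6 recursive calls at each level.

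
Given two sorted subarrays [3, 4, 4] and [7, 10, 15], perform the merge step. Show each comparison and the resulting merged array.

Merging process:

Compare 3 vs 7: take 3 from left. Merged: [3]
Compare 4 vs 7: take 4 from left. Merged: [3, 4]
Compare 4 vs 7: take 4 from left. Merged: [3, 4, 4]
Append remaining from right: [7, 10, 15]. Merged: [3, 4, 4, 7, 10, 15]

Final merged array: [3, 4, 4, 7, 10, 15]
Total comparisons: 3

The merged array is [3, 4, 4, 7, 10, 15], requiring 3 comparisons. The merge step runs in O(n) time where n is the total number of elements.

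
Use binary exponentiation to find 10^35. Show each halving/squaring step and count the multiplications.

Computing 10^35 by squaring (build up from 10^1; each line after the first costs one multiplication):

10^1 = 10
10^2 = (10^1)^2 = 10^2 = 100
10^4 = (10^2)^2 = 100^2 = 10000
10^8 = (10^4)^2 = 10000^2 = 100000000
10^16 = (10^8)^2 = 100000000^2 = 10000000000000000
10^17 = 10 * 10^16 = 10 * 10000000000000000 = 100000000000000000
10^34 = (10^17)^2 = 100000000000000000^2 = 10000000000000000000000000000000000
10^35 = 10 * 10^34 = 10 * 10000000000000000000000000000000000 = 100000000000000000000000000000000000

Result: 100000000000000000000000000000000000
Multiplications needed: 7 (7 lines after 10^1)

10^35 = 100000000000000000000000000000000000. Using exponentiation by squaring, this requires 7 multiplications. The key idea: if the exponent is even, square the half-power; if odd, multiply by the base once.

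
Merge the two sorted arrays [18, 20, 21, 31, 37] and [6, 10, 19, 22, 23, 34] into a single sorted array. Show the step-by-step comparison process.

Merging process:

Compare 18 vs 6: take 6 from right. Merged: [6]
Compare 18 vs 10: take 10 from right. Merged: [6, 10]
Compare 18 vs 19: take 18 from left. Merged: [6, 10, 18]
Compare 20 vs 19: take 19 from right. Merged: [6, 10, 18, 19]
Compare 20 vs 22: take 20 from left. Merged: [6, 10, 18, 19, 20]
Compare 21 vs 22: take 21 from left. Merged: [6, 10, 18, 19, 20, 21]
Compare 31 vs 22: take 22 from right. Merged: [6, 10, 18, 19, 20, 21, 22]
Compare 31 vs 23: take 23 from right. Merged: [6, 10, 18, 19, 20, 21, 22, 23]
Compare 31 vs 34: take 31 from left. Merged: [6, 10, 18, 19, 20, 21, 22, 23, 31]
Compare 37 vs 34: take 34 from right. Merged: [6, 10, 18, 19, 20, 21, 22, 23, 31, 34]
Append remaining from left: [37]. Merged: [6, 10, 18, 19, 20, 21, 22, 23, 31, 34, 37]

Final merged array: [6, 10, 18, 19, 20, 21, 22, 23, 31, 34, 37]
Total comparisons: 10

The merged array is [6, 10, 18, 19, 20, 21, 22, 23, 31, 34, 37], requiring 10 comparisons. The merge step runs in O(n) time where n is the total number of elements.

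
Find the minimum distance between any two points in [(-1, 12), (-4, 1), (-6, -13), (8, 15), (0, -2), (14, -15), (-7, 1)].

Computing all pairwise distances among 7 points:

d((-1, 12), (-4, 1)) = 11.4018
d((-1, 12), (-6, -13)) = 25.4951
d((-1, 12), (8, 15)) = 9.4868
d((-1, 12), (0, -2)) = 14.0357
d((-1, 12), (14, -15)) = 30.8869
d((-1, 12), (-7, 1)) = 12.53
d((-4, 1), (-6, -13)) = 14.1421
d((-4, 1), (8, 15)) = 18.4391
d((-4, 1), (0, -2)) = 5.0
d((-4, 1), (14, -15)) = 24.0832
d((-4, 1), (-7, 1)) = 3.0 <-- minimum
d((-6, -13), (8, 15)) = 31.305
d((-6, -13), (0, -2)) = 12.53
d((-6, -13), (14, -15)) = 20.0998
d((-6, -13), (-7, 1)) = 14.0357
d((8, 15), (0, -2)) = 18.7883
d((8, 15), (14, -15)) = 30.5941
d((8, 15), (-7, 1)) = 20.5183
d((0, -2), (14, -15)) = 19.105
d((0, -2), (-7, 1)) = 7.6158
d((14, -15), (-7, 1)) = 26.4008

Closest pair: (-4, 1) and (-7, 1) with distance 3.0

The closest pair is (-4, 1) and (-7, 1) with Euclidean distance 3.0. For 7 points, brute-force pairwise comparison is shown above. For large n, the divide-and-conquer algorithm (sort by x, recurse on halves, check the dividing strip) achieves O(n log n).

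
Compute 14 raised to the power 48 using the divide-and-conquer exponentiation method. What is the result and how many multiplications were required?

Computing 14^48 by squaring (build up from 14^1; each line after the first costs one multiplication):

14^1 = 14
14^2 = (14^1)^2 = 14^2 = 196
14^3 = 14 * 14^2 = 14 * 196 = 2744
14^6 = (14^3)^2 = 2744^2 = 7529536
14^12 = (14^6)^2 = 7529536^2 = 56693912375296
14^24 = (14^12)^2 = 56693912375296^2 = 3214199700417740936751087616
14^48 = (14^24)^2 = 3214199700417740936751087616^2 = 10331079714165495587340637070279506584015829758908563456

Result: 10331079714165495587340637070279506584015829758908563456
Multiplications needed: 6 (6 lines after 14^1)

14^48 = 10331079714165495587340637070279506584015829758908563456. Using exponentiation by squaring, this requires 6 multiplications. The key idea: if the exponent is even, square the half-power; if odd, multiply by the base once.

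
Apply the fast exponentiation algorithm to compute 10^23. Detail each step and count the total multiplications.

Computing 10^23 by squaring (build up from 10^1; each line after the first costs one multiplication):

10^1 = 10
10^2 = (10^1)^2 = 10^2 = 100
10^4 = (10^2)^2 = 100^2 = 10000
10^5 = 10 * 10^4 = 10 * 10000 = 100000
10^10 = (10^5)^2 = 100000^2 = 10000000000
10^11 = 10 * 10^10 = 10 * 10000000000 = 100000000000
10^22 = (10^11)^2 = 100000000000^2 = 10000000000000000000000
10^23 = 10 * 10^22 = 10 * 10000000000000000000000 = 100000000000000000000000

Result: 100000000000000000000000
Multiplications needed: 7 (7 lines after 10^1)

10^23 = 100000000000000000000000. Using exponentiation by squaring, this requires 7 multiplications. The key idea: if the exponent is even, square the half-power; if odd, multiply by the base once.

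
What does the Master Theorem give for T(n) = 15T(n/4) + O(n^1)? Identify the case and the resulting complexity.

Master Theorem for T(n) = 15T(n/4) + O(n^1):

a = 15, b = 4, c = 1
log_b(a) = log_4(15) = 1.9534

Case 1: c = 1 < log_4(15) = 1.9534
T(n) = O(n^(log_4 15))

For T(n) = 15T(n/4) + O(n^1): log_4(15) = 1.9534. This is Case 1 of the Master Theorem (c < log_b(a), work dominated by leaves), giving O(n^(log_4 15)).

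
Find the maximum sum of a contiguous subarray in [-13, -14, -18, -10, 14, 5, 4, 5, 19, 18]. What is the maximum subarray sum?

Using Kadane's algorithm on [-13, -14, -18, -10, 14, 5, 4, 5, 19, 18]:

Scanning through the array:
Position 1 (value -14): max_ending_here = -14, max_so_far = -13
Position 2 (value -18): max_ending_here = -18, max_so_far = -13
Position 3 (value -10): max_ending_here = -10, max_so_far = -10
Position 4 (value 14): max_ending_here = 14, max_so_far = 14
Position 5 (value 5): max_ending_here = 19, max_so_far = 19
Position 6 (value 4): max_ending_here = 23, max_so_far = 23
Position 7 (value 5): max_ending_here = 28, max_so_far = 28
Position 8 (value 19): max_ending_here = 47, max_so_far = 47
Position 9 (value 18): max_ending_here = 65, max_so_far = 65

Maximum subarray: [14, 5, 4, 5, 19, 18]
Maximum sum: 65

The maximum subarray is [14, 5, 4, 5, 19, 18] with sum 65. This subarray runs from index 4 to index 9.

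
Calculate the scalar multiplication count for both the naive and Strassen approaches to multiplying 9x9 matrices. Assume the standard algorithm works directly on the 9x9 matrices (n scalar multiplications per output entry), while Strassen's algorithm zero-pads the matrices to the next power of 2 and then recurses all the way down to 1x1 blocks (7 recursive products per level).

Matrix multiplication for 9x9 matrices:

Strassen's algorithm requires power-of-2 dimensions. Pad 9x9 to 16x16 (next power of 2).

Standard algorithm: 9^3 = 729 multiplications
Strassen's algorithm: 7^(log2(16)) = 7^4 = 2401 multiplications
Difference: 729 - 2401 = -1672 (Strassen uses MORE here due to padding overhead — for small or just-over-power-of-2 n, padding can outweigh the per-level savings)

Standard: 729 multiplications (9^3). Strassen: 2401 multiplications (7^4, after padding to 16x16). Strassen reduces 8 recursive multiplications to 7 at each level.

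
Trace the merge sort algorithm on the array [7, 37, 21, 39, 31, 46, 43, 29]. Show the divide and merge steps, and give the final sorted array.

Merge sort trace:

Split: [7, 37, 21, 39, 31, 46, 43, 29] -> [7, 37, 21, 39] and [31, 46, 43, 29]
  Split: [7, 37, 21, 39] -> [7, 37] and [21, 39]
    Split: [7, 37] -> [7] and [37]
    Merge: [7] + [37] -> [7, 37]
    Split: [21, 39] -> [21] and [39]
    Merge: [21] + [39] -> [21, 39]
  Merge: [7, 37] + [21, 39] -> [7, 21, 37, 39]
  Split: [31, 46, 43, 29] -> [31, 46] and [43, 29]
    Split: [31, 46] -> [31] and [46]
    Merge: [31] + [46] -> [31, 46]
    Split: [43, 29] -> [43] and [29]
    Merge: [43] + [29] -> [29, 43]
  Merge: [31, 46] + [29, 43] -> [29, 31, 43, 46]
Merge: [7, 21, 37, 39] + [29, 31, 43, 46] -> [7, 21, 29, 31, 37, 39, 43, 46]

Final sorted array: [7, 21, 29, 31, 37, 39, 43, 46]

The merge sort proceeds by recursively splitting the array and merging sorted halves.
After all merges, the sorted array is [7, 21, 29, 31, 37, 39, 43, 46].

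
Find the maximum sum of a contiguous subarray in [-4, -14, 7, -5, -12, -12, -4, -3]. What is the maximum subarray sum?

Using Kadane's algorithm on [-4, -14, 7, -5, -12, -12, -4, -3]:

Scanning through the array:
Position 1 (value -14): max_ending_here = -14, max_so_far = -4
Position 2 (value 7): max_ending_here = 7, max_so_far = 7
Position 3 (value -5): max_ending_here = 2, max_so_far = 7
Position 4 (value -12): max_ending_here = -10, max_so_far = 7
Position 5 (value -12): max_ending_here = -12, max_so_far = 7
Position 6 (value -4): max_ending_here = -4, max_so_far = 7
Position 7 (value -3): max_ending_here = -3, max_so_far = 7

Maximum subarray: [7]
Maximum sum: 7

The maximum subarray is [7] with sum 7. This subarray runs from index 2 to index 2.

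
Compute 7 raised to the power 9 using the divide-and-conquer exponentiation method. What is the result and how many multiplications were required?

Computing 7^9 by squaring (build up from 7^1; each line after the first costs one multiplication):

7^1 = 7
7^2 = (7^1)^2 = 7^2 = 49
7^4 = (7^2)^2 = 49^2 = 2401
7^8 = (7^4)^2 = 2401^2 = 5764801
7^9 = 7 * 7^8 = 7 * 5764801 = 40353607

Result: 40353607
Multiplications needed: 4 (4 lines after 7^1)

7^9 = 40353607. Using exponentiation by squaring, this requires 4 multiplications. The key idea: if the exponent is even, square the half-power; if odd, multiply by the base once.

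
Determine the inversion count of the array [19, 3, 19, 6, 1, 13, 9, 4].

Finding inversions in [19, 3, 19, 6, 1, 13, 9, 4]:

(0, 1): arr[0]=19 > arr[1]=3
(0, 3): arr[0]=19 > arr[3]=6
(0, 4): arr[0]=19 > arr[4]=1
(0, 5): arr[0]=19 > arr[5]=13
(0, 6): arr[0]=19 > arr[6]=9
(0, 7): arr[0]=19 > arr[7]=4
(1, 4): arr[1]=3 > arr[4]=1
(2, 3): arr[2]=19 > arr[3]=6
(2, 4): arr[2]=19 > arr[4]=1
(2, 5): arr[2]=19 > arr[5]=13
(2, 6): arr[2]=19 > arr[6]=9
(2, 7): arr[2]=19 > arr[7]=4
(3, 4): arr[3]=6 > arr[4]=1
(3, 7): arr[3]=6 > arr[7]=4
(5, 6): arr[5]=13 > arr[6]=9
(5, 7): arr[5]=13 > arr[7]=4
(6, 7): arr[6]=9 > arr[7]=4

Total inversions: 17

The array has 17 inversion(s): (0,1), (0,3), (0,4), (0,5), (0,6), (0,7), (1,4), (2,3), (2,4), (2,5), (2,6), (2,7), (3,4), (3,7), (5,6), (5,7), (6,7). Each pair (i,j) satisfies i < j and arr[i] > arr[j].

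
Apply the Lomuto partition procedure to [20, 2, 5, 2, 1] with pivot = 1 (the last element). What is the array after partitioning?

Lomuto partition with pivot = 1:

Initial array: [20, 2, 5, 2, 1]

arr[0]=20 > 1: no swap
arr[1]=2 > 1: no swap
arr[2]=5 > 1: no swap
arr[3]=2 > 1: no swap

Place pivot at position 0: [1, 2, 5, 2, 20]
Pivot position: 0

After partitioning with pivot 1, the array becomes [1, 2, 5, 2, 20]. The pivot is placed at index 0. All elements to the left of the pivot are <= 1, and all elements to the right are > 1.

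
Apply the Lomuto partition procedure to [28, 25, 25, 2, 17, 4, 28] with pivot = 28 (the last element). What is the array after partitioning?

Lomuto partition with pivot = 28:

Initial array: [28, 25, 25, 2, 17, 4, 28]

arr[0]=28 <= 28: swap with position 0, array becomes [28, 25, 25, 2, 17, 4, 28]
arr[1]=25 <= 28: swap with position 1, array becomes [28, 25, 25, 2, 17, 4, 28]
arr[2]=25 <= 28: swap with position 2, array becomes [28, 25, 25, 2, 17, 4, 28]
arr[3]=2 <= 28: swap with position 3, array becomes [28, 25, 25, 2, 17, 4, 28]
arr[4]=17 <= 28: swap with position 4, array becomes [28, 25, 25, 2, 17, 4, 28]
arr[5]=4 <= 28: swap with position 5, array becomes [28, 25, 25, 2, 17, 4, 28]

Place pivot at position 6: [28, 25, 25, 2, 17, 4, 28]
Pivot position: 6

After partitioning with pivot 28, the array becomes [28, 25, 25, 2, 17, 4, 28]. The pivot is placed at index 6. All elements to the left of the pivot are <= 28, and all elements to the right are > 28.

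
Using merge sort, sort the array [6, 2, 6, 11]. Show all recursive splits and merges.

Merge sort trace:

Split: [6, 2, 6, 11] -> [6, 2] and [6, 11]
  Split: [6, 2] -> [6] and [2]
  Merge: [6] + [2] -> [2, 6]
  Split: [6, 11] -> [6] and [11]
  Merge: [6] + [11] -> [6, 11]
Merge: [2, 6] + [6, 11] -> [2, 6, 6, 11]

Final sorted array: [2, 6, 6, 11]

The merge sort proceeds by recursively splitting the array and merging sorted halves.
After all merges, the sorted array is [2, 6, 6, 11].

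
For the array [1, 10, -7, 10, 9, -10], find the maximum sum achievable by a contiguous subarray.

Using Kadane's algorithm on [1, 10, -7, 10, 9, -10]:

Scanning through the array:
Position 1 (value 10): max_ending_here = 11, max_so_far = 11
Position 2 (value -7): max_ending_here = 4, max_so_far = 11
Position 3 (value 10): max_ending_here = 14, max_so_far = 14
Position 4 (value 9): max_ending_here = 23, max_so_far = 23
Position 5 (value -10): max_ending_here = 13, max_so_far = 23

Maximum subarray: [1, 10, -7, 10, 9]
Maximum sum: 23

The maximum subarray is [1, 10, -7, 10, 9] with sum 23. This subarray runs from index 0 to index 4.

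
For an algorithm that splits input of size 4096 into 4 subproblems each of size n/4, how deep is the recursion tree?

For divide and conquer with division factor 4:

Problem sizes at each level:
Level 0: 4096
Level 1: 1024
Level 2: 256
Level 3: 64
Level 4: 16
Level 5: 4
Level 6: 1

The root is level 0 and the size-1 base case is level 6 (the tree spans levels 0 through 6, i.e. 7 levels counting the root), so the depth is the number of divisions: log_4(4096) = 6

The recursion tree depth is log_4(4096) = 6. At each level, the problem size is divided by 4, so it takes 6 divisions to reduce to a base case of size 1. The algorithm makes 4 recursive calls at each level.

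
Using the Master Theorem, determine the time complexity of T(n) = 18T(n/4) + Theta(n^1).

Master Theorem for T(n) = 18T(n/4) + O(n^1):

a = 18, b = 4, c = 1
log_b(a) = log_4(18) = 2.0850

Case 1: c = 1 < log_4(18) = 2.0850
T(n) = O(n^(log_4 18))

For T(n) = 18T(n/4) + O(n^1): log_4(18) = 2.0850. This is Case 1 of the Master Theorem (c < log_b(a), work dominated by leaves), giving O(n^(log_4 18)).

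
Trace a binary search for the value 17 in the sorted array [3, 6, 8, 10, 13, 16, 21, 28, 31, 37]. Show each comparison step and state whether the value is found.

Binary search for 17 in [3, 6, 8, 10, 13, 16, 21, 28, 31, 37]:

lo=0, hi=9, mid=4, arr[mid]=13 -> 13 < 17, search right half
lo=5, hi=9, mid=7, arr[mid]=28 -> 28 > 17, search left half
lo=5, hi=6, mid=5, arr[mid]=16 -> 16 < 17, search right half
lo=6, hi=6, mid=6, arr[mid]=21 -> 21 > 17, search left half
lo=6 > hi=5, target 17 not found

Binary search determines that 17 is not in the array after 4 comparisons. The search space was exhausted without finding the target.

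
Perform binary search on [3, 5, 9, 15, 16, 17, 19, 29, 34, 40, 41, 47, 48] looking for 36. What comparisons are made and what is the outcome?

Binary search for 36 in [3, 5, 9, 15, 16, 17, 19, 29, 34, 40, 41, 47, 48]:

lo=0, hi=12, mid=6, arr[mid]=19 -> 19 < 36, search right half
lo=7, hi=12, mid=9, arr[mid]=40 -> 40 > 36, search left half
lo=7, hi=8, mid=7, arr[mid]=29 -> 29 < 36, search right half
lo=8, hi=8, mid=8, arr[mid]=34 -> 34 < 36, search right half
lo=9 > hi=8, target 36 not found

Binary search determines that 36 is not in the array after 4 comparisons. The search space was exhausted without finding the target.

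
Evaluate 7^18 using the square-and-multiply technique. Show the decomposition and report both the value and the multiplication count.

Computing 7^18 by squaring (build up from 7^1; each line after the first costs one multiplication):

7^1 = 7
7^2 = (7^1)^2 = 7^2 = 49
7^4 = (7^2)^2 = 49^2 = 2401
7^8 = (7^4)^2 = 2401^2 = 5764801
7^9 = 7 * 7^8 = 7 * 5764801 = 40353607
7^18 = (7^9)^2 = 40353607^2 = 1628413597910449

Result: 1628413597910449
Multiplications needed: 5 (5 lines after 7^1)

7^18 = 1628413597910449. Using exponentiation by squaring, this requires 5 multiplications. The key idea: if the exponent is even, square the half-power; if odd, multiply by the base once.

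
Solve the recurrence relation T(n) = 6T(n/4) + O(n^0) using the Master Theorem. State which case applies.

Master Theorem for T(n) = 6T(n/4) + O(n^0):

a = 6, b = 4, c = 0
log_b(a) = log_4(6) = 1.2925

Case 1: c = 0 < log_4(6) = 1.2925
T(n) = O(n^(log_4 6))

For T(n) = 6T(n/4) + O(n^0): log_4(6) = 1.2925. This is Case 1 of the Master Theorem (c < log_b(a), work dominated by leaves), giving O(n^(log_4 6)).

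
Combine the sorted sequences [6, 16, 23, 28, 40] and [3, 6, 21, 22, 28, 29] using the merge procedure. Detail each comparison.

Merging process:

Compare 6 vs 3: take 3 from right. Merged: [3]
Compare 6 vs 6: take 6 from left. Merged: [3, 6]
Compare 16 vs 6: take 6 from right. Merged: [3, 6, 6]
Compare 16 vs 21: take 16 from left. Merged: [3, 6, 6, 16]
Compare 23 vs 21: take 21 from right. Merged: [3, 6, 6, 16, 21]
Compare 23 vs 22: take 22 from right. Merged: [3, 6, 6, 16, 21, 22]
Compare 23 vs 28: take 23 from left. Merged: [3, 6, 6, 16, 21, 22, 23]
Compare 28 vs 28: take 28 from left. Merged: [3, 6, 6, 16, 21, 22, 23, 28]
Compare 40 vs 28: take 28 from right. Merged: [3, 6, 6, 16, 21, 22, 23, 28, 28]
Compare 40 vs 29: take 29 from right. Merged: [3, 6, 6, 16, 21, 22, 23, 28, 28, 29]
Append remaining from left: [40]. Merged: [3, 6, 6, 16, 21, 22, 23, 28, 28, 29, 40]

Final merged array: [3, 6, 6, 16, 21, 22, 23, 28, 28, 29, 40]
Total comparisons: 10

The merged array is [3, 6, 6, 16, 21, 22, 23, 28, 28, 29, 40], requiring 10 comparisons. The merge step runs in O(n) time where n is the total number of elements.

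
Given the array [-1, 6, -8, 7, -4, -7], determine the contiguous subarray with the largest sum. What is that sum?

Using Kadane's algorithm on [-1, 6, -8, 7, -4, -7]:

Scanning through the array:
Position 1 (value 6): max_ending_here = 6, max_so_far = 6
Position 2 (value -8): max_ending_here = -2, max_so_far = 6
Position 3 (value 7): max_ending_here = 7, max_so_far = 7
Position 4 (value -4): max_ending_here = 3, max_so_far = 7
Position 5 (value -7): max_ending_here = -4, max_so_far = 7

Maximum subarray: [7]
Maximum sum: 7

The maximum subarray is [7] with sum 7. This subarray runs from index 3 to index 3.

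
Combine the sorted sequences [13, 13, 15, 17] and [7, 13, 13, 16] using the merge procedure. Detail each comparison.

Merging process:

Compare 13 vs 7: take 7 from right. Merged: [7]
Compare 13 vs 13: take 13 from left. Merged: [7, 13]
Compare 13 vs 13: take 13 from left. Merged: [7, 13, 13]
Compare 15 vs 13: take 13 from right. Merged: [7, 13, 13, 13]
Compare 15 vs 13: take 13 from right. Merged: [7, 13, 13, 13, 13]
Compare 15 vs 16: take 15 from left. Merged: [7, 13, 13, 13, 13, 15]
Compare 17 vs 16: take 16 from right. Merged: [7, 13, 13, 13, 13, 15, 16]
Append remaining from left: [17]. Merged: [7, 13, 13, 13, 13, 15, 16, 17]

Final merged array: [7, 13, 13, 13, 13, 15, 16, 17]
Total comparisons: 7

The merged array is [7, 13, 13, 13, 13, 15, 16, 17], requiring 7 comparisons. The merge step runs in O(n) time where n is the total number of elements.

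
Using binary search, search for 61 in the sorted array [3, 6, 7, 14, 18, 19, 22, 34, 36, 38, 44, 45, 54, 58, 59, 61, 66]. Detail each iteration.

Binary search for 61 in [3, 6, 7, 14, 18, 19, 22, 34, 36, 38, 44, 45, 54, 58, 59, 61, 66]:

lo=0, hi=16, mid=8, arr[mid]=36 -> 36 < 61, search right half
lo=9, hi=16, mid=12, arr[mid]=54 -> 54 < 61, search right half
lo=13, hi=16, mid=14, arr[mid]=59 -> 59 < 61, search right half
lo=15, hi=16, mid=15, arr[mid]=61 -> Found target at index 15!

Binary search finds 61 at index 15 after 4 comparisons. The search repeatedly halves the search space by comparing with the middle element.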